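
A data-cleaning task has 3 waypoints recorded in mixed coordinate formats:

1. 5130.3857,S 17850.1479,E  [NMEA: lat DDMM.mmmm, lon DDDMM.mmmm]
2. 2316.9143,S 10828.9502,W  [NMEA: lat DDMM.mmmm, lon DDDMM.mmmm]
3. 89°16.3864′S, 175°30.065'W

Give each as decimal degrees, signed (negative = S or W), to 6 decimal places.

1. -51.506428, 178.835798
2. -23.281905, -108.482503
3. -89.273107, -175.501083

Point 1:
  Lat: degrees = first 2 digits = 51, minutes = 30.3857; 51 + 30.3857/60 = 51.5064283
  hemisphere S, so the sign is −
  λ: split at 3 digits → 178° and 50.1479′; 178 + 50.1479/60 = 178.8357983
  E ⇒ keep positive
Point 2:
  Lat: split at 2 digits → 23° and 16.9143′; 23 + 16.9143/60 = 23.2819050
  hemisphere S, so the sign is −
  λ: split at 3 digits → 108° and 28.9502′; 108 + 28.9502/60 = 108.4825033
  W → negative
Point 3:
  Lat: 16.3864′ = 0.273107°; total 89.2731067
  hemisphere S, so the sign is −
  λ: 175 + 30.065/60 = 175.5010833
  W ⇒ negate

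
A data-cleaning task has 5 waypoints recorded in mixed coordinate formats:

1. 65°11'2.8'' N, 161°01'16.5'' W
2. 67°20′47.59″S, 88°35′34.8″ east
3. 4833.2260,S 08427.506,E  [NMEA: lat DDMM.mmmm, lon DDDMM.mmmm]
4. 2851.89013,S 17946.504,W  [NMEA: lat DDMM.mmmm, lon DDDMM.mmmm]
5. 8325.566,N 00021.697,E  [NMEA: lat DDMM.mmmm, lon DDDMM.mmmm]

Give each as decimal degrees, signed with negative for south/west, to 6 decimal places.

1. 65.184111, -161.021250
2. -67.346553, 88.593000
3. -48.553767, 84.458433
4. -28.864836, -179.775067
5. 83.426100, 0.361617

Point 1:
  Lat: 65° + 11/60 + 2.8/3600 = 65 + 0.183333 + 0.000778 = 65.1841111
  N ⇒ keep positive
  Longitude: 1′ + 16.5″ = 1.27500′; 161 + 1.27500/60 = 161.0212500
  W ⇒ negate
Point 2:
  Lat: 67 + 20/60 + 47.59/3600 = 67.3465528
  S ⇒ negate
  Longitude: 88° + 35/60 + 34.8/3600 = 88 + 0.583333 + 0.009667 = 88.5930000
  E ⇒ keep positive
Point 3:
  Latitude: split at 2 digits → 48° and 33.226′; 48 + 33.226/60 = 48.5537667
  S ⇒ negate
  Longitude: split at 3 digits → 084° and 27.506′; 84 + 27.506/60 = 84.4584333
  E ⇒ keep positive
Point 4:
  Lat: split at 2 digits → 28° and 51.89013′; 28 + 51.89013/60 = 28.8648355
  S → negative
  λ: degrees = first 3 digits = 179, minutes = 46.504; 179 + 46.504/60 = 179.7750667
  W → negative
Point 5:
  Latitude: split at 2 digits → 83° and 25.566′; 83 + 25.566/60 = 83.4261000
  N ⇒ keep positive
  Lon: split at 3 digits → 000° and 21.697′; 0 + 21.697/60 = 0.3616167
  E ⇒ keep positive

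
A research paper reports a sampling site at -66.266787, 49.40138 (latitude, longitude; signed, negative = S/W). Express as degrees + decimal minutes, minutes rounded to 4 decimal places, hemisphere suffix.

Latitude is negative → S; |value| = 66.266787
φ: minutes = (66.266787 − 66) × 60 = 16.007220
Lon: fractional part 0.401380 → 24.082800 minutes

66° 16.0072′ S, 49° 24.0828′ E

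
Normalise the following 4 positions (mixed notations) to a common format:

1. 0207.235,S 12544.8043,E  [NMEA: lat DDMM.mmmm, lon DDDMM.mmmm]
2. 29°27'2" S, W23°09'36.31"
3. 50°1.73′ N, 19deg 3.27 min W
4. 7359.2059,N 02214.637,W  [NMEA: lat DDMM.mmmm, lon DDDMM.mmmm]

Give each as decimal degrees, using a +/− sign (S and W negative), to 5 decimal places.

Point 1:
  Latitude: split at 2 digits → 02° and 7.235′; 2 + 7.235/60 = 2.120583
  S ⇒ negate
  λ: split at 3 digits → 125° and 44.8043′; 125 + 44.8043/60 = 125.746738
  E ⇒ keep positive
Point 2:
  Lat: 29° + 27/60 + 2/3600 = 29 + 0.450000 + 0.000556 = 29.450556
  hemisphere S, so the sign is −
  λ: 23° + 9/60 + 36.31/3600 = 23 + 0.150000 + 0.010086 = 23.160086
  W ⇒ negate
Point 3:
  φ: 50 + 1.73/60 = 50.028833
  N ⇒ keep positive
  λ: 3.27′ = 0.054500°; total 19.054500
  hemisphere W, so the sign is −
Point 4:
  Latitude: split at 2 digits → 73° and 59.2059′; 73 + 59.2059/60 = 73.986765
  N → positive
  λ: split at 3 digits → 022° and 14.637′; 22 + 14.637/60 = 22.243950
  W ⇒ negate

1. -2.12058, 125.74674
2. -29.45056, -23.16009
3. 50.02883, -19.05450
4. 73.98677, -22.24395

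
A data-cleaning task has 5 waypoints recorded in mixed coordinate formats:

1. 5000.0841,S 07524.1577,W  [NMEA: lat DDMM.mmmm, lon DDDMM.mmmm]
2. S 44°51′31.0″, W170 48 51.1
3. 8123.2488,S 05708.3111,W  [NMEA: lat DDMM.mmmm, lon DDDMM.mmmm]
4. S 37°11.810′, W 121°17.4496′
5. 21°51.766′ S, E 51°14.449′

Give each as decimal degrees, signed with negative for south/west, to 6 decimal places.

Point 1:
  Latitude: split at 2 digits → 50° and 0.0841′; 50 + 0.0841/60 = 50.0014017
  S ⇒ negate
  Lon: degrees = first 3 digits = 75, minutes = 24.1577; 75 + 24.1577/60 = 75.4026283
  W → negative
Point 2:
  Lat: 51′ + 31″ = 51.51667′; 44 + 51.51667/60 = 44.8586111
  hemisphere S, so the sign is −
  λ: 48′ + 51.1″ = 48.85167′; 170 + 48.85167/60 = 170.8141944
  W → negative
Point 3:
  Lat: split at 2 digits → 81° and 23.2488′; 81 + 23.2488/60 = 81.3874800
  S → negative
  Lon: split at 3 digits → 057° and 8.3111′; 57 + 8.3111/60 = 57.1385183
  W → negative
Point 4:
  Lat: 11.81′ = 0.196833°; total 37.1968333
  S ⇒ negate
  Longitude: 121 + 17.4496/60 = 121.2908267
  W ⇒ negate
Point 5:
  Lat: 21 + 51.766/60 = 21.8627667
  S ⇒ negate
  Lon: 51 + 14.449/60 = 51.2408167
  E ⇒ keep positive

1. -50.001402, -75.402628
2. -44.858611, -170.814194
3. -81.387480, -57.138518
4. -37.196833, -121.290827
5. -21.862767, 51.240817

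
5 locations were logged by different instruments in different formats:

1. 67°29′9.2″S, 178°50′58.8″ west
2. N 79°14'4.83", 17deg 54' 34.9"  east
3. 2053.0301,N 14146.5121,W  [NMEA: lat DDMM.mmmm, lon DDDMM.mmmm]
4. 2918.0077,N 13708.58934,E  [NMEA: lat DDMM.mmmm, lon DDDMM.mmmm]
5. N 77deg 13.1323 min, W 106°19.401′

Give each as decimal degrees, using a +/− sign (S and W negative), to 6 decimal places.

1. -67.485889, -178.849667
2. 79.234675, 17.909694
3. 20.883835, -141.775202
4. 29.300128, 137.143156
5. 77.218872, -106.323350

Point 1:
  Lat: 67 + 29/60 + 9.2/3600 = 67.4858889
  hemisphere S, so the sign is −
  Longitude: 50′ + 58.8″ = 50.98000′; 178 + 50.98000/60 = 178.8496667
  hemisphere W, so the sign is −
Point 2:
  Lat: 79 + 14/60 + 4.83/3600 = 79.2346750
  N → positive
  λ: 54′ + 34.9″ = 54.58167′; 17 + 54.58167/60 = 17.9096944
  E ⇒ keep positive
Point 3:
  Latitude: degrees = first 2 digits = 20, minutes = 53.0301; 20 + 53.0301/60 = 20.8838350
  N → positive
  λ: split at 3 digits → 141° and 46.5121′; 141 + 46.5121/60 = 141.7752017
  hemisphere W, so the sign is −
Point 4:
  φ: split at 2 digits → 29° and 18.0077′; 29 + 18.0077/60 = 29.3001283
  N ⇒ keep positive
  Lon: split at 3 digits → 137° and 8.58934′; 137 + 8.58934/60 = 137.1431557
  E → positive
Point 5:
  φ: 13.1323′ = 0.218872°; total 77.2188717
  N ⇒ keep positive
  λ: 106 + 19.401/60 = 106.3233500
  hemisphere W, so the sign is −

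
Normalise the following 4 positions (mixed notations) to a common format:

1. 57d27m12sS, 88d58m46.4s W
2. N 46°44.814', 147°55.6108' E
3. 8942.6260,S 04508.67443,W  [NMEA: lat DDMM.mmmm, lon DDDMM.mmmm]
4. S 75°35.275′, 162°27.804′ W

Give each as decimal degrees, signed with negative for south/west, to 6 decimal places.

Point 1:
  Latitude: 57° + 27/60 + 12/3600 = 57 + 0.450000 + 0.003333 = 57.4533333
  hemisphere S, so the sign is −
  λ: 58′ + 46.4″ = 58.77333′; 88 + 58.77333/60 = 88.9795556
  W ⇒ negate
Point 2:
  φ: 44.814′ = 0.746900°; total 46.7469000
  N → positive
  Lon: 55.6108′ = 0.926847°; total 147.9268467
  E → positive
Point 3:
  φ: degrees = first 2 digits = 89, minutes = 42.626; 89 + 42.626/60 = 89.7104333
  S → negative
  Longitude: degrees = first 3 digits = 45, minutes = 8.67443; 45 + 8.67443/60 = 45.1445738
  hemisphere W, so the sign is −
Point 4:
  Lat: 75 + 35.275/60 = 75.5879167
  S → negative
  Lon: 27.804′ = 0.463400°; total 162.4634000
  hemisphere W, so the sign is −

1. -57.453333, -88.979556
2. 46.746900, 147.926847
3. -89.710433, -45.144574
4. -75.587917, -162.463400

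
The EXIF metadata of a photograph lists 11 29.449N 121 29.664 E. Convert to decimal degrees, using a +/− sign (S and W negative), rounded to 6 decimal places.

Latitude: 11 + 29.449/60 = 11.4908167
N ⇒ keep positive
λ: 29.664′ = 0.494400°; total 121.4944000
E ⇒ keep positive

11.490817, 121.494400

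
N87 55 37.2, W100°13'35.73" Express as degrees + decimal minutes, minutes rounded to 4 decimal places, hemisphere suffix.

φ: seconds/60 = 0.62000; minutes = 55 + 0.62000 = 55.620000
Lon: 13 + 35.73/60 = 13.595500′

87° 55.6200′ N, 100° 13.5955′ W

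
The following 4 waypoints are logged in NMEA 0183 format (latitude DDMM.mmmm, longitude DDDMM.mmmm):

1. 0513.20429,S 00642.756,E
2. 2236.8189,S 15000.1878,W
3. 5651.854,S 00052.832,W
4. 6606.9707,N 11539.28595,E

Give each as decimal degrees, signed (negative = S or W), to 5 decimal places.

1. -5.22007, 6.71260
2. -22.61365, -150.00313
3. -56.86423, -0.88053
4. 66.11618, 115.65477

Point 1:
  Latitude: split at 2 digits → 05° and 13.20429′; 5 + 13.20429/60 = 5.220072
  S ⇒ negate
  Lon: degrees = first 3 digits = 6, minutes = 42.756; 6 + 42.756/60 = 6.712600
  E → positive
Point 2:
  Lat: degrees = first 2 digits = 22, minutes = 36.8189; 22 + 36.8189/60 = 22.613648
  S → negative
  λ: degrees = first 3 digits = 150, minutes = 0.1878; 150 + 0.1878/60 = 150.003130
  W → negative
Point 3:
  Lat: split at 2 digits → 56° and 51.854′; 56 + 51.854/60 = 56.864233
  hemisphere S, so the sign is −
  λ: degrees = first 3 digits = 0, minutes = 52.832; 0 + 52.832/60 = 0.880533
  W → negative
Point 4:
  Latitude: split at 2 digits → 66° and 6.9707′; 66 + 6.9707/60 = 66.116178
  N ⇒ keep positive
  Longitude: degrees = first 3 digits = 115, minutes = 39.28595; 115 + 39.28595/60 = 115.654766
  E ⇒ keep positive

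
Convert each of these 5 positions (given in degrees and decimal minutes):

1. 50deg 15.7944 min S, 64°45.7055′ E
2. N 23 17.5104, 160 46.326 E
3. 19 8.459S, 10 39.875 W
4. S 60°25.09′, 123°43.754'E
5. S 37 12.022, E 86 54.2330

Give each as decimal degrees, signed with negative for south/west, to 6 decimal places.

1. -50.263240, 64.761758
2. 23.291840, 160.772100
3. -19.140983, -10.664583
4. -60.418167, 123.729233
5. -37.200367, 86.903883

Point 1:
  Latitude: 50 + 15.7944/60 = 50.2632400
  S ⇒ negate
  Longitude: 64 + 45.7055/60 = 64.7617583
  E ⇒ keep positive
Point 2:
  Lat: 23 + 17.5104/60 = 23.2918400
  N → positive
  Lon: 160 + 46.326/60 = 160.7721000
  E → positive
Point 3:
  Latitude: 19 + 8.459/60 = 19.1409833
  S ⇒ negate
  Longitude: 10 + 39.875/60 = 10.6645833
  W ⇒ negate
Point 4:
  Lat: 60 + 25.09/60 = 60.4181667
  hemisphere S, so the sign is −
  Longitude: 123 + 43.754/60 = 123.7292333
  E ⇒ keep positive
Point 5:
  Lat: 37 + 12.022/60 = 37.2003667
  hemisphere S, so the sign is −
  λ: 54.233′ = 0.903883°; total 86.9038833
  E ⇒ keep positive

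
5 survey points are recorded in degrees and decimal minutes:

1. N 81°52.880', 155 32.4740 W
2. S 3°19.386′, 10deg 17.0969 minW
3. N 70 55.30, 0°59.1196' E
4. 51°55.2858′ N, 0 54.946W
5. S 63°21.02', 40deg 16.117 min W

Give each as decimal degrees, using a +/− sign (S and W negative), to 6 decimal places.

Point 1:
  φ: 81 + 52.88/60 = 81.8813333
  N ⇒ keep positive
  λ: 155 + 32.474/60 = 155.5412333
  hemisphere W, so the sign is −
Point 2:
  φ: 19.386′ = 0.323100°; total 3.3231000
  S → negative
  Longitude: 17.0969′ = 0.284948°; total 10.2849483
  W → negative
Point 3:
  Latitude: 55.3′ = 0.921667°; total 70.9216667
  N → positive
  Longitude: 59.1196′ = 0.985327°; total 0.9853267
  E ⇒ keep positive
Point 4:
  φ: 51 + 55.2858/60 = 51.9214300
  N ⇒ keep positive
  λ: 0 + 54.946/60 = 0.9157667
  hemisphere W, so the sign is −
Point 5:
  φ: 63 + 21.02/60 = 63.3503333
  hemisphere S, so the sign is −
  Longitude: 40 + 16.117/60 = 40.2686167
  hemisphere W, so the sign is −

1. 81.881333, -155.541233
2. -3.323100, -10.284948
3. 70.921667, 0.985327
4. 51.921430, -0.915767
5. -63.350333, -40.268617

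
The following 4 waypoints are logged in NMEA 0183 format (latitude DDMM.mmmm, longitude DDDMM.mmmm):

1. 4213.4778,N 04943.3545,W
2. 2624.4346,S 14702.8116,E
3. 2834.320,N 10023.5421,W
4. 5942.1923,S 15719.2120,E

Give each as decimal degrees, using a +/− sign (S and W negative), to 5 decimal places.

Point 1:
  Lat: degrees = first 2 digits = 42, minutes = 13.4778; 42 + 13.4778/60 = 42.224630
  N → positive
  Longitude: degrees = first 3 digits = 49, minutes = 43.3545; 49 + 43.3545/60 = 49.722575
  W ⇒ negate
Point 2:
  φ: split at 2 digits → 26° and 24.4346′; 26 + 24.4346/60 = 26.407243
  S → negative
  Lon: degrees = first 3 digits = 147, minutes = 2.8116; 147 + 2.8116/60 = 147.046860
  E ⇒ keep positive
Point 3:
  φ: split at 2 digits → 28° and 34.32′; 28 + 34.32/60 = 28.572000
  N ⇒ keep positive
  Lon: split at 3 digits → 100° and 23.5421′; 100 + 23.5421/60 = 100.392368
  W → negative
Point 4:
  Lat: split at 2 digits → 59° and 42.1923′; 59 + 42.1923/60 = 59.703205
  hemisphere S, so the sign is −
  λ: degrees = first 3 digits = 157, minutes = 19.212; 157 + 19.212/60 = 157.320200
  E → positive

1. 42.22463, -49.72258
2. -26.40724, 147.04686
3. 28.57200, -100.39237
4. -59.70321, 157.32020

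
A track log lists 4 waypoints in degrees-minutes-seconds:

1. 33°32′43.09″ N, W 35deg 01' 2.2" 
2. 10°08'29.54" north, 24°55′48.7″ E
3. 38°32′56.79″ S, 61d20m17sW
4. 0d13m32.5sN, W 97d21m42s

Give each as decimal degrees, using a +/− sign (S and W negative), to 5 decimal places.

1. 33.54530, -35.01728
2. 10.14154, 24.93019
3. -38.54911, -61.33806
4. 0.22569, -97.36167

Point 1:
  φ: 32′ + 43.09″ = 32.71817′; 33 + 32.71817/60 = 33.545303
  N → positive
  Lon: 35 + 1/60 + 2.2/3600 = 35.017278
  W → negative
Point 2:
  φ: 8′ + 29.54″ = 8.49233′; 10 + 8.49233/60 = 10.141539
  N → positive
  Longitude: 24 + 55/60 + 48.7/3600 = 24.930194
  E → positive
Point 3:
  Latitude: 38 + 32/60 + 56.79/3600 = 38.549108
  hemisphere S, so the sign is −
  Longitude: 61° + 20/60 + 17/3600 = 61 + 0.333333 + 0.004722 = 61.338056
  hemisphere W, so the sign is −
Point 4:
  Lat: 13′ + 32.5″ = 13.54167′; 0 + 13.54167/60 = 0.225694
  N → positive
  Longitude: 21′ + 42″ = 21.70000′; 97 + 21.70000/60 = 97.361667
  W → negative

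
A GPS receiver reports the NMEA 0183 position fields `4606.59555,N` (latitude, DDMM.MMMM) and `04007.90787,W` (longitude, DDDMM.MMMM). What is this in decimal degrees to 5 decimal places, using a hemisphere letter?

46.10993° N, 40.13180° W

φ: split at 2 digits → 46° and 6.59555′; 46 + 6.59555/60 = 46.109926
λ: degrees = first 3 digits = 40, minutes = 7.90787; 40 + 7.90787/60 = 40.131798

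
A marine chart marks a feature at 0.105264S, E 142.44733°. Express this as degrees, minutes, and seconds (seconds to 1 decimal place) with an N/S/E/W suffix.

Latitude: 0.105264 × 60 = 6.31584′ → 6′, remainder × 60 = 18.950″
Longitude: 0.447330° → 26.83980′; 0.83980 × 60 = 50.388″

0°06′19.0″ S, 142°26′50.4″ E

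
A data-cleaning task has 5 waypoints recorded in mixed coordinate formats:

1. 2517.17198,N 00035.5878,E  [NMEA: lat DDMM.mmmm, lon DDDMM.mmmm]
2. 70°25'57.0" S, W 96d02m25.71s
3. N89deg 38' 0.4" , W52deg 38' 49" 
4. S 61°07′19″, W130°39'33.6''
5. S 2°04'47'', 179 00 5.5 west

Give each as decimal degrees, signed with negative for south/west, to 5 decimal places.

1. 25.28620, 0.59313
2. -70.43250, -96.04048
3. 89.63344, -52.64694
4. -61.12194, -130.65933
5. -2.07972, -179.00153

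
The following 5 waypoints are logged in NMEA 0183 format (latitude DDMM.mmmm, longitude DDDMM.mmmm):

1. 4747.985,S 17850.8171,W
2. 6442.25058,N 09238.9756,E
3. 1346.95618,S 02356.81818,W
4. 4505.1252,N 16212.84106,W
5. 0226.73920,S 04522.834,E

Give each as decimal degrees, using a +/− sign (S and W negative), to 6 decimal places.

1. -47.799750, -178.846952
2. 64.704176, 92.649593
3. -13.782603, -23.946970
4. 45.085420, -162.214018
5. -2.445653, 45.380567

Point 1:
  Latitude: split at 2 digits → 47° and 47.985′; 47 + 47.985/60 = 47.7997500
  hemisphere S, so the sign is −
  λ: degrees = first 3 digits = 178, minutes = 50.8171; 178 + 50.8171/60 = 178.8469517
  hemisphere W, so the sign is −
Point 2:
  Latitude: degrees = first 2 digits = 64, minutes = 42.25058; 64 + 42.25058/60 = 64.7041763
  N ⇒ keep positive
  Longitude: degrees = first 3 digits = 92, minutes = 38.9756; 92 + 38.9756/60 = 92.6495933
  E ⇒ keep positive
Point 3:
  φ: degrees = first 2 digits = 13, minutes = 46.95618; 13 + 46.95618/60 = 13.7826030
  hemisphere S, so the sign is −
  λ: degrees = first 3 digits = 23, minutes = 56.81818; 23 + 56.81818/60 = 23.9469697
  hemisphere W, so the sign is −
Point 4:
  Latitude: split at 2 digits → 45° and 5.1252′; 45 + 5.1252/60 = 45.0854200
  N → positive
  Lon: split at 3 digits → 162° and 12.84106′; 162 + 12.84106/60 = 162.2140177
  hemisphere W, so the sign is −
Point 5:
  Latitude: degrees = first 2 digits = 2, minutes = 26.7392; 2 + 26.7392/60 = 2.4456533
  hemisphere S, so the sign is −
  Longitude: split at 3 digits → 045° and 22.834′; 45 + 22.834/60 = 45.3805667
  E ⇒ keep positive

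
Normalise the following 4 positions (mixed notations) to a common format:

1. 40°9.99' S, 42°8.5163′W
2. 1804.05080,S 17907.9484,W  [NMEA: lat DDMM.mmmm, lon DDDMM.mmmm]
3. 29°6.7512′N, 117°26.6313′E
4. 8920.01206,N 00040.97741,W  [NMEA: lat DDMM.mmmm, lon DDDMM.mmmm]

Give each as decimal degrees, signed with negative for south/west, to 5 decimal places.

Point 1:
  Lat: 9.99′ = 0.166500°; total 40.166500
  S ⇒ negate
  Longitude: 42 + 8.5163/60 = 42.141938
  W → negative
Point 2:
  Lat: split at 2 digits → 18° and 4.0508′; 18 + 4.0508/60 = 18.067513
  S → negative
  Longitude: split at 3 digits → 179° and 7.9484′; 179 + 7.9484/60 = 179.132473
  W → negative
Point 3:
  φ: 29 + 6.7512/60 = 29.112520
  N → positive
  λ: 26.6313′ = 0.443855°; total 117.443855
  E → positive
Point 4:
  Latitude: split at 2 digits → 89° and 20.01206′; 89 + 20.01206/60 = 89.333534
  N ⇒ keep positive
  λ: degrees = first 3 digits = 0, minutes = 40.97741; 0 + 40.97741/60 = 0.682957
  W → negative

1. -40.16650, -42.14194
2. -18.06751, -179.13247
3. 29.11252, 117.44386
4. 89.33353, -0.68296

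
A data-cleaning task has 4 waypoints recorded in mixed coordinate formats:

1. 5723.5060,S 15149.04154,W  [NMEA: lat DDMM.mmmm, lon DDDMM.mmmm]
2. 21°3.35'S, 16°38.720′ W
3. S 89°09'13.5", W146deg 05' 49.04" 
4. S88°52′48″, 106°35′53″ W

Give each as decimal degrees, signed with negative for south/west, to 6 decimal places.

1. -57.391767, -151.817359
2. -21.055833, -16.645333
3. -89.153750, -146.096956
4. -88.880000, -106.598056

Point 1:
  Lat: degrees = first 2 digits = 57, minutes = 23.506; 57 + 23.506/60 = 57.3917667
  S ⇒ negate
  Lon: degrees = first 3 digits = 151, minutes = 49.04154; 151 + 49.04154/60 = 151.8173590
  W → negative
Point 2:
  φ: 21 + 3.35/60 = 21.0558333
  S ⇒ negate
  Longitude: 38.72′ = 0.645333°; total 16.6453333
  hemisphere W, so the sign is −
Point 3:
  Lat: 9′ + 13.5″ = 9.22500′; 89 + 9.22500/60 = 89.1537500
  S ⇒ negate
  Lon: 5′ + 49.04″ = 5.81733′; 146 + 5.81733/60 = 146.0969556
  W ⇒ negate
Point 4:
  Latitude: 52′ + 48″ = 52.80000′; 88 + 52.80000/60 = 88.8800000
  hemisphere S, so the sign is −
  Lon: 106° + 35/60 + 53/3600 = 106 + 0.583333 + 0.014722 = 106.5980556
  W ⇒ negate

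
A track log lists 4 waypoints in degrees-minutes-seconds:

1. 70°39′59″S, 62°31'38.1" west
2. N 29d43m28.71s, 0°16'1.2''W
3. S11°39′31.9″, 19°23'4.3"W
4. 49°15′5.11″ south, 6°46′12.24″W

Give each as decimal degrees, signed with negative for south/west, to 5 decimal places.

Point 1:
  Lat: 39′ + 59″ = 39.98333′; 70 + 39.98333/60 = 70.666389
  S → negative
  Lon: 62° + 31/60 + 38.1/3600 = 62 + 0.516667 + 0.010583 = 62.527250
  W → negative
Point 2:
  Lat: 29 + 43/60 + 28.71/3600 = 29.724642
  N ⇒ keep positive
  λ: 0° + 16/60 + 1.2/3600 = 0 + 0.266667 + 0.000333 = 0.267000
  hemisphere W, so the sign is −
Point 3:
  φ: 11 + 39/60 + 31.9/3600 = 11.658861
  hemisphere S, so the sign is −
  Longitude: 19 + 23/60 + 4.3/3600 = 19.384528
  W → negative
Point 4:
  φ: 15′ + 5.11″ = 15.08517′; 49 + 15.08517/60 = 49.251419
  S → negative
  Lon: 6° + 46/60 + 12.24/3600 = 6 + 0.766667 + 0.003400 = 6.770067
  W ⇒ negate

1. -70.66639, -62.52725
2. 29.72464, -0.26700
3. -11.65886, -19.38453
4. -49.25142, -6.77007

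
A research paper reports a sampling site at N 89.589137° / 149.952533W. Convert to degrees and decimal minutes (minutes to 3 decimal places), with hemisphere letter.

Lat: minutes = (89.589137 − 89) × 60 = 35.34822
λ: 149° + 0.952533 × 60 = 149° 57.15198′

89° 35.348′ N, 149° 57.152′ W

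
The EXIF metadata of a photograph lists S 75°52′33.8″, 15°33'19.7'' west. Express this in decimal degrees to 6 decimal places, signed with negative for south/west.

φ: 52′ + 33.8″ = 52.56333′; 75 + 52.56333/60 = 75.8760556
S → negative
Lon: 15 + 33/60 + 19.7/3600 = 15.5554722
hemisphere W, so the sign is −

-75.876056, -15.555472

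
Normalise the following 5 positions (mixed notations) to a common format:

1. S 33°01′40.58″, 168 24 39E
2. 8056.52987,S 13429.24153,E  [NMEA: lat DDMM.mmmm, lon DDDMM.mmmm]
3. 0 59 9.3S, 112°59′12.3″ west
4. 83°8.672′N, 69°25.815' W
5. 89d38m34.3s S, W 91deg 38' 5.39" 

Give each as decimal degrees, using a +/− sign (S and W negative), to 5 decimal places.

Point 1:
  Latitude: 1′ + 40.58″ = 1.67633′; 33 + 1.67633/60 = 33.027939
  S → negative
  Lon: 168° + 24/60 + 39/3600 = 168 + 0.400000 + 0.010833 = 168.410833
  E ⇒ keep positive
Point 2:
  Latitude: degrees = first 2 digits = 80, minutes = 56.52987; 80 + 56.52987/60 = 80.942165
  S → negative
  Longitude: degrees = first 3 digits = 134, minutes = 29.24153; 134 + 29.24153/60 = 134.487359
  E → positive
Point 3:
  Latitude: 59′ + 9.3″ = 59.15500′; 0 + 59.15500/60 = 0.985917
  hemisphere S, so the sign is −
  λ: 112 + 59/60 + 12.3/3600 = 112.986750
  hemisphere W, so the sign is −
Point 4:
  Latitude: 83 + 8.672/60 = 83.144533
  N ⇒ keep positive
  λ: 69 + 25.815/60 = 69.430250
  W ⇒ negate
Point 5:
  φ: 89 + 38/60 + 34.3/3600 = 89.642861
  hemisphere S, so the sign is −
  Lon: 91° + 38/60 + 5.39/3600 = 91 + 0.633333 + 0.001497 = 91.634831
  hemisphere W, so the sign is −

1. -33.02794, 168.41083
2. -80.94216, 134.48736
3. -0.98592, -112.98675
4. 83.14453, -69.43025
5. -89.64286, -91.63483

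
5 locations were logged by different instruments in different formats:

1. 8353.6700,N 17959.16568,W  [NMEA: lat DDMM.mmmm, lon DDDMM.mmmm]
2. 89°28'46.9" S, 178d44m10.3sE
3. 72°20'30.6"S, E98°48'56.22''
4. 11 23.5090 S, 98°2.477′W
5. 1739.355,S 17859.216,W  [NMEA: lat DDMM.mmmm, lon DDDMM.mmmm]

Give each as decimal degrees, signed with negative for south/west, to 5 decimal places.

Point 1:
  φ: degrees = first 2 digits = 83, minutes = 53.67; 83 + 53.67/60 = 83.894500
  N ⇒ keep positive
  λ: split at 3 digits → 179° and 59.16568′; 179 + 59.16568/60 = 179.986095
  W ⇒ negate
Point 2:
  Latitude: 89 + 28/60 + 46.9/3600 = 89.479694
  S ⇒ negate
  λ: 178 + 44/60 + 10.3/3600 = 178.736194
  E ⇒ keep positive
Point 3:
  Lat: 72° + 20/60 + 30.6/3600 = 72 + 0.333333 + 0.008500 = 72.341833
  hemisphere S, so the sign is −
  λ: 48′ + 56.22″ = 48.93700′; 98 + 48.93700/60 = 98.815617
  E ⇒ keep positive
Point 4:
  Latitude: 23.509′ = 0.391817°; total 11.391817
  hemisphere S, so the sign is −
  λ: 98 + 2.477/60 = 98.041283
  hemisphere W, so the sign is −
Point 5:
  Latitude: degrees = first 2 digits = 17, minutes = 39.355; 17 + 39.355/60 = 17.655917
  S ⇒ negate
  Longitude: split at 3 digits → 178° and 59.216′; 178 + 59.216/60 = 178.986933
  W ⇒ negate

1. 83.89450, -179.98609
2. -89.47969, 178.73619
3. -72.34183, 98.81562
4. -11.39182, -98.04128
5. -17.65592, -178.98693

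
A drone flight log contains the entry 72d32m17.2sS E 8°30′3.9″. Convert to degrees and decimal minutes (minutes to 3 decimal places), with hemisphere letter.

Latitude: seconds/60 = 0.28667; minutes = 32 + 0.28667 = 32.28667
Longitude: 30 + 3.9/60 = 30.06500′

72° 32.287′ S, 8° 30.065′ E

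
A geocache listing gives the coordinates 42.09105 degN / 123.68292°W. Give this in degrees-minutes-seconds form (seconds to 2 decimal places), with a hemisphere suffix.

42°05′27.78″ N, 123°40′58.51″ W

Lat: 0.091050 × 60 = 5.46300′ → 5′, remainder × 60 = 27.7800″
Longitude: 0.682920° → 40.97520′; 0.97520 × 60 = 58.5120″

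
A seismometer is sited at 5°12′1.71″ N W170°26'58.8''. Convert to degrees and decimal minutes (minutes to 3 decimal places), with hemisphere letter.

5° 12.029′ N, 170° 26.980′ W

φ: seconds/60 = 0.02850; minutes = 12 + 0.02850 = 12.02850
Lon: 26 + 58.8/60 = 26.98000′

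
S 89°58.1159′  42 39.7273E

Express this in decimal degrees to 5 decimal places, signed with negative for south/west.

Lat: 89 + 58.1159/60 = 89.968598
S → negative
λ: 39.7273′ = 0.662122°; total 42.662122
E ⇒ keep positive

-89.96860, 42.66212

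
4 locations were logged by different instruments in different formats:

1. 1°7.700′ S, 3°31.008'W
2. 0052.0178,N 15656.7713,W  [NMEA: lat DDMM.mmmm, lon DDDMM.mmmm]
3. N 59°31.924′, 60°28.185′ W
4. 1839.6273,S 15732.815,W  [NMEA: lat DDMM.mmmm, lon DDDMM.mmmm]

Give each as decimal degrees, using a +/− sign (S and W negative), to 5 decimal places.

Point 1:
  Latitude: 7.7′ = 0.128333°; total 1.128333
  hemisphere S, so the sign is −
  Longitude: 3 + 31.008/60 = 3.516800
  W → negative
Point 2:
  Latitude: split at 2 digits → 00° and 52.0178′; 0 + 52.0178/60 = 0.866963
  N → positive
  Longitude: split at 3 digits → 156° and 56.7713′; 156 + 56.7713/60 = 156.946188
  W → negative
Point 3:
  Latitude: 59 + 31.924/60 = 59.532067
  N ⇒ keep positive
  Longitude: 28.185′ = 0.469750°; total 60.469750
  W ⇒ negate
Point 4:
  φ: split at 2 digits → 18° and 39.6273′; 18 + 39.6273/60 = 18.660455
  S → negative
  Longitude: split at 3 digits → 157° and 32.815′; 157 + 32.815/60 = 157.546917
  W → negative

1. -1.12833, -3.51680
2. 0.86696, -156.94619
3. 59.53207, -60.46975
4. -18.66046, -157.54692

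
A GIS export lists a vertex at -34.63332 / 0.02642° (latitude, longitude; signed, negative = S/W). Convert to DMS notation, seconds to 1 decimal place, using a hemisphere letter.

34°38′0.0″ S, 0°01′35.1″ E

Latitude is negative → S; |value| = 34.633320
φ: 0.633320° → 37.99920′; 0.99920 × 60 = 59.952″
rounding gives 60″ → carry → 34°38′0.0″
Longitude: 0.026420 × 60 = 1.58520′ → 1′, remainder × 60 = 35.112″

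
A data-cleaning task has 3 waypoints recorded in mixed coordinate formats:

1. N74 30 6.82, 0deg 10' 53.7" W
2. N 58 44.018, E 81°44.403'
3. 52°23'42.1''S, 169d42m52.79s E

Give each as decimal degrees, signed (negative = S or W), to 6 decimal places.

1. 74.501894, -0.181583
2. 58.733633, 81.740050
3. -52.395028, 169.714664

Point 1:
  φ: 30′ + 6.82″ = 30.11367′; 74 + 30.11367/60 = 74.5018944
  N → positive
  Lon: 0° + 10/60 + 53.7/3600 = 0 + 0.166667 + 0.014917 = 0.1815833
  hemisphere W, so the sign is −
Point 2:
  Latitude: 44.018′ = 0.733633°; total 58.7336333
  N ⇒ keep positive
  Longitude: 81 + 44.403/60 = 81.7400500
  E ⇒ keep positive
Point 3:
  φ: 52 + 23/60 + 42.1/3600 = 52.3950278
  S → negative
  Lon: 42′ + 52.79″ = 42.87983′; 169 + 42.87983/60 = 169.7146639
  E ⇒ keep positive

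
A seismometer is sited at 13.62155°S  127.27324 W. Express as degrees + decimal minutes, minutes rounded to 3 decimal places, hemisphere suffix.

13° 37.293′ S, 127° 16.394′ W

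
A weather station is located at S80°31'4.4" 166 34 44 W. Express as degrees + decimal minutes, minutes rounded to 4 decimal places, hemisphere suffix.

Latitude: seconds/60 = 0.07333; minutes = 31 + 0.07333 = 31.073333
λ: seconds/60 = 0.73333; minutes = 34 + 0.73333 = 34.733333

80° 31.0733′ S, 166° 34.7333′ W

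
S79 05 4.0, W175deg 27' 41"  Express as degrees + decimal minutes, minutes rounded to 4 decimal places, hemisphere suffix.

79° 5.0667′ S, 175° 27.6833′ W

Lat: 5 + 4/60 = 5.066667′
λ: 27 + 41/60 = 27.683333′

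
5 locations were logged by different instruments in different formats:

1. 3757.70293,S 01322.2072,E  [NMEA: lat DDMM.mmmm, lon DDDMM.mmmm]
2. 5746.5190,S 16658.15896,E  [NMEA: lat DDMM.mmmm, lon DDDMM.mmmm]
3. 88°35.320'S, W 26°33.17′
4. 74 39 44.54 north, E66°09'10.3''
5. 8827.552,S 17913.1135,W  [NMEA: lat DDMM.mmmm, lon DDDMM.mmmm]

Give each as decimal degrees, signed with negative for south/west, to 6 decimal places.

1. -37.961716, 13.370120
2. -57.775317, 166.969316
3. -88.588667, -26.552833
4. 74.662372, 66.152861
5. -88.459200, -179.218558

Point 1:
  Latitude: degrees = first 2 digits = 37, minutes = 57.70293; 37 + 57.70293/60 = 37.9617155
  S ⇒ negate
  Longitude: degrees = first 3 digits = 13, minutes = 22.2072; 13 + 22.2072/60 = 13.3701200
  E → positive
Point 2:
  Lat: split at 2 digits → 57° and 46.519′; 57 + 46.519/60 = 57.7753167
  S → negative
  λ: degrees = first 3 digits = 166, minutes = 58.15896; 166 + 58.15896/60 = 166.9693160
  E → positive
Point 3:
  Latitude: 35.32′ = 0.588667°; total 88.5886667
  S → negative
  λ: 33.17′ = 0.552833°; total 26.5528333
  W → negative
Point 4:
  φ: 74° + 39/60 + 44.54/3600 = 74 + 0.650000 + 0.012372 = 74.6623722
  N → positive
  Longitude: 66 + 9/60 + 10.3/3600 = 66.1528611
  E → positive
Point 5:
  φ: split at 2 digits → 88° and 27.552′; 88 + 27.552/60 = 88.4592000
  S → negative
  Lon: split at 3 digits → 179° and 13.1135′; 179 + 13.1135/60 = 179.2185583
  W ⇒ negate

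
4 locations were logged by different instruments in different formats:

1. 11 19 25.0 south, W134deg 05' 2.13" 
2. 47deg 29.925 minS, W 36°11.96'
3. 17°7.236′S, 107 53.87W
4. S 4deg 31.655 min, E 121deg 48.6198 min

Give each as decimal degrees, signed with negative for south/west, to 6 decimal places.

1. -11.323611, -134.083925
2. -47.498750, -36.199333
3. -17.120600, -107.897833
4. -4.527583, 121.810330

Point 1:
  φ: 11° + 19/60 + 25/3600 = 11 + 0.316667 + 0.006944 = 11.3236111
  hemisphere S, so the sign is −
  λ: 134 + 5/60 + 2.13/3600 = 134.0839250
  W ⇒ negate
Point 2:
  Lat: 29.925′ = 0.498750°; total 47.4987500
  S ⇒ negate
  Lon: 11.96′ = 0.199333°; total 36.1993333
  hemisphere W, so the sign is −
Point 3:
  Lat: 7.236′ = 0.120600°; total 17.1206000
  S → negative
  Lon: 107 + 53.87/60 = 107.8978333
  W ⇒ negate
Point 4:
  Lat: 31.655′ = 0.527583°; total 4.5275833
  S → negative
  Lon: 121 + 48.6198/60 = 121.8103300
  E → positive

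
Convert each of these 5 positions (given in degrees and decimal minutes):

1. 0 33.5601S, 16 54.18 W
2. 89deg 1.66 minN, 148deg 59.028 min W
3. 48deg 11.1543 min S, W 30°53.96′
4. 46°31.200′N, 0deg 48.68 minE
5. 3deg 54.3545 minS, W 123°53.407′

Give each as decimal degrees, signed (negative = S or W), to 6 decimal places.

1. -0.559335, -16.903000
2. 89.027667, -148.983800
3. -48.185905, -30.899333
4. 46.520000, 0.811333
5. -3.905908, -123.890117

Point 1:
  Latitude: 0 + 33.5601/60 = 0.5593350
  hemisphere S, so the sign is −
  Lon: 16 + 54.18/60 = 16.9030000
  W ⇒ negate
Point 2:
  Lat: 1.66′ = 0.027667°; total 89.0276667
  N ⇒ keep positive
  λ: 148 + 59.028/60 = 148.9838000
  hemisphere W, so the sign is −
Point 3:
  φ: 48 + 11.1543/60 = 48.1859050
  S ⇒ negate
  λ: 30 + 53.96/60 = 30.8993333
  hemisphere W, so the sign is −
Point 4:
  Latitude: 46 + 31.2/60 = 46.5200000
  N → positive
  λ: 48.68′ = 0.811333°; total 0.8113333
  E → positive
Point 5:
  Lat: 3 + 54.3545/60 = 3.9059083
  S → negative
  λ: 53.407′ = 0.890117°; total 123.8901167
  W → negative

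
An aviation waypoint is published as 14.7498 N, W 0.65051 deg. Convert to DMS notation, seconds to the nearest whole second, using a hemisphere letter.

Latitude: 0.749800 × 60 = 44.98800′ → 44′, remainder × 60 = 59.28″
Longitude: 0.650510° → 39.03060′; 0.03060 × 60 = 1.84″

14°44′59″ N, 0°39′2″ W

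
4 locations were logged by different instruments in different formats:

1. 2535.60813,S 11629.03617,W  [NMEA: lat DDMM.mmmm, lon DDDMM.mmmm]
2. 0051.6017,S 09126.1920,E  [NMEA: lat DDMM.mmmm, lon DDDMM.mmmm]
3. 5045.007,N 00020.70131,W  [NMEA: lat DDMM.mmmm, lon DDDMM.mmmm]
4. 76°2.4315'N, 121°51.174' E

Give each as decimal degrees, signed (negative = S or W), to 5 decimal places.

Point 1:
  φ: degrees = first 2 digits = 25, minutes = 35.60813; 25 + 35.60813/60 = 25.593469
  S ⇒ negate
  Lon: split at 3 digits → 116° and 29.03617′; 116 + 29.03617/60 = 116.483936
  hemisphere W, so the sign is −
Point 2:
  Latitude: split at 2 digits → 00° and 51.6017′; 0 + 51.6017/60 = 0.860028
  S → negative
  Longitude: split at 3 digits → 091° and 26.192′; 91 + 26.192/60 = 91.436533
  E → positive
Point 3:
  φ: degrees = first 2 digits = 50, minutes = 45.007; 50 + 45.007/60 = 50.750117
  N → positive
  Longitude: split at 3 digits → 000° and 20.70131′; 0 + 20.70131/60 = 0.345022
  hemisphere W, so the sign is −
Point 4:
  Latitude: 76 + 2.4315/60 = 76.040525
  N ⇒ keep positive
  Longitude: 121 + 51.174/60 = 121.852900
  E → positive

1. -25.59347, -116.48394
2. -0.86003, 91.43653
3. 50.75012, -0.34502
4. 76.04053, 121.85290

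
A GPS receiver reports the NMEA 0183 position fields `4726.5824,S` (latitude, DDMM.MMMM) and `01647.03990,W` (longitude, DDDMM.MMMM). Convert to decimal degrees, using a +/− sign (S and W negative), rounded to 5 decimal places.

-47.44304, -16.78400

φ: split at 2 digits → 47° and 26.5824′; 47 + 26.5824/60 = 47.443040
S ⇒ negate
Longitude: degrees = first 3 digits = 16, minutes = 47.0399; 16 + 47.0399/60 = 16.783998
W → negative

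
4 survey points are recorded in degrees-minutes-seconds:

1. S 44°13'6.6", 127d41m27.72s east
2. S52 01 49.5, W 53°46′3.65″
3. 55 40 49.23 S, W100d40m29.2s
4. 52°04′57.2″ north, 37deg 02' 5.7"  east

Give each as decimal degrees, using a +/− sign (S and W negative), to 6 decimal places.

Point 1:
  φ: 44 + 13/60 + 6.6/3600 = 44.2185000
  hemisphere S, so the sign is −
  Longitude: 127° + 41/60 + 27.72/3600 = 127 + 0.683333 + 0.007700 = 127.6910333
  E ⇒ keep positive
Point 2:
  Latitude: 52 + 1/60 + 49.5/3600 = 52.0304167
  S ⇒ negate
  λ: 46′ + 3.65″ = 46.06083′; 53 + 46.06083/60 = 53.7676806
  W → negative
Point 3:
  φ: 55° + 40/60 + 49.23/3600 = 55 + 0.666667 + 0.013675 = 55.6803417
  S ⇒ negate
  Lon: 100 + 40/60 + 29.2/3600 = 100.6747778
  W ⇒ negate
Point 4:
  φ: 52° + 4/60 + 57.2/3600 = 52 + 0.066667 + 0.015889 = 52.0825556
  N → positive
  λ: 2′ + 5.7″ = 2.09500′; 37 + 2.09500/60 = 37.0349167
  E → positive

1. -44.218500, 127.691033
2. -52.030417, -53.767681
3. -55.680342, -100.674778
4. 52.082556, 37.034917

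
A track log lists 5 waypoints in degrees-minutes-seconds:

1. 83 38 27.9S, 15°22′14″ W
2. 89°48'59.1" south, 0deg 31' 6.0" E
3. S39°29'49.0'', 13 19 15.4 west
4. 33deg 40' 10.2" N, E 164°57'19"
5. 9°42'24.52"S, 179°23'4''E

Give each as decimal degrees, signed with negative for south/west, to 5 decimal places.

1. -83.64108, -15.37056
2. -89.81642, 0.51833
3. -39.49694, -13.32094
4. 33.66950, 164.95528
5. -9.70681, 179.38444

Point 1:
  φ: 38′ + 27.9″ = 38.46500′; 83 + 38.46500/60 = 83.641083
  S ⇒ negate
  Lon: 15° + 22/60 + 14/3600 = 15 + 0.366667 + 0.003889 = 15.370556
  W ⇒ negate
Point 2:
  Latitude: 89 + 48/60 + 59.1/3600 = 89.816417
  S ⇒ negate
  Longitude: 31′ + 6″ = 31.10000′; 0 + 31.10000/60 = 0.518333
  E → positive
Point 3:
  Latitude: 39 + 29/60 + 49/3600 = 39.496944
  hemisphere S, so the sign is −
  λ: 13° + 19/60 + 15.4/3600 = 13 + 0.316667 + 0.004278 = 13.320944
  hemisphere W, so the sign is −
Point 4:
  Latitude: 33 + 40/60 + 10.2/3600 = 33.669500
  N ⇒ keep positive
  Lon: 164 + 57/60 + 19/3600 = 164.955278
  E → positive
Point 5:
  φ: 9 + 42/60 + 24.52/3600 = 9.706811
  S ⇒ negate
  Longitude: 179 + 23/60 + 4/3600 = 179.384444
  E ⇒ keep positive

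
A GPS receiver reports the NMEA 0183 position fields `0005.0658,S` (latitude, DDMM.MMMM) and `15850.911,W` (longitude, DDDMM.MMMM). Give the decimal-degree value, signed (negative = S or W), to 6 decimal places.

-0.084430, -158.848517

Lat: split at 2 digits → 00° and 5.0658′; 0 + 5.0658/60 = 0.0844300
S → negative
λ: degrees = first 3 digits = 158, minutes = 50.911; 158 + 50.911/60 = 158.8485167
W ⇒ negate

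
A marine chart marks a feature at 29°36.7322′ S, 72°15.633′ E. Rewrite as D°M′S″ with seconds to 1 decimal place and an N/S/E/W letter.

29°36′43.9″ S, 72°15′38.0″ E

φ: fractional minutes 0.73220 × 60 = 43.932″
Longitude: fractional minutes 0.63300 × 60 = 37.980″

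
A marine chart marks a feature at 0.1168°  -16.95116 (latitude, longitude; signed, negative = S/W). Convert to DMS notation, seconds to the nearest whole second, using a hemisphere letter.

0°07′0″ N, 16°57′4″ W

φ: 0.116800 × 60 = 7.00800′ → 7′, remainder × 60 = 0.48″
Longitude is negative → W; |value| = 16.951160
λ: 0.951160° → 57.06960′; 0.06960 × 60 = 4.18″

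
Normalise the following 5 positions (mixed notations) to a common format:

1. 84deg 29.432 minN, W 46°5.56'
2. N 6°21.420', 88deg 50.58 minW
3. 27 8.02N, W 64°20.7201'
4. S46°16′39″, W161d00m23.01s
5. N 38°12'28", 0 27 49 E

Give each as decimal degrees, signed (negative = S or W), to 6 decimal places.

1. 84.490533, -46.092667
2. 6.357000, -88.843000
3. 27.133667, -64.345335
4. -46.277500, -161.006392
5. 38.207778, 0.463611

Point 1:
  Lat: 84 + 29.432/60 = 84.4905333
  N ⇒ keep positive
  Longitude: 46 + 5.56/60 = 46.0926667
  W ⇒ negate
Point 2:
  Lat: 6 + 21.42/60 = 6.3570000
  N → positive
  Lon: 88 + 50.58/60 = 88.8430000
  W ⇒ negate
Point 3:
  Lat: 27 + 8.02/60 = 27.1336667
  N ⇒ keep positive
  Lon: 64 + 20.7201/60 = 64.3453350
  W → negative
Point 4:
  Latitude: 46 + 16/60 + 39/3600 = 46.2775000
  S → negative
  Longitude: 0′ + 23.01″ = 0.38350′; 161 + 0.38350/60 = 161.0063917
  hemisphere W, so the sign is −
Point 5:
  Lat: 38 + 12/60 + 28/3600 = 38.2077778
  N ⇒ keep positive
  λ: 0° + 27/60 + 49/3600 = 0 + 0.450000 + 0.013611 = 0.4636111
  E → positive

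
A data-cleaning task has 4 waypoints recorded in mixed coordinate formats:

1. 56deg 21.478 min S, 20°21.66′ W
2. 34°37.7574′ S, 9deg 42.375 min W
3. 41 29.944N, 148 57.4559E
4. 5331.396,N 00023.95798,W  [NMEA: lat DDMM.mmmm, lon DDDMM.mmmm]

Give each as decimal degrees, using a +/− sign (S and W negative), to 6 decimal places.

Point 1:
  Latitude: 21.478′ = 0.357967°; total 56.3579667
  S → negative
  Longitude: 20 + 21.66/60 = 20.3610000
  hemisphere W, so the sign is −
Point 2:
  Latitude: 37.7574′ = 0.629290°; total 34.6292900
  S ⇒ negate
  Lon: 42.375′ = 0.706250°; total 9.7062500
  hemisphere W, so the sign is −
Point 3:
  φ: 41 + 29.944/60 = 41.4990667
  N ⇒ keep positive
  λ: 148 + 57.4559/60 = 148.9575983
  E → positive
Point 4:
  Latitude: degrees = first 2 digits = 53, minutes = 31.396; 53 + 31.396/60 = 53.5232667
  N → positive
  λ: split at 3 digits → 000° and 23.95798′; 0 + 23.95798/60 = 0.3992997
  W ⇒ negate

1. -56.357967, -20.361000
2. -34.629290, -9.706250
3. 41.499067, 148.957598
4. 53.523267, -0.399300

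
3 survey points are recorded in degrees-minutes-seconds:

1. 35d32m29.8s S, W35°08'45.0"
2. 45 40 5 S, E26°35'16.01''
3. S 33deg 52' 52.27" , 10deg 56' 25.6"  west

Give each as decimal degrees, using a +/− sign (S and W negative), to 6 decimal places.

Point 1:
  Lat: 35° + 32/60 + 29.8/3600 = 35 + 0.533333 + 0.008278 = 35.5416111
  S ⇒ negate
  Longitude: 8′ + 45″ = 8.75000′; 35 + 8.75000/60 = 35.1458333
  W ⇒ negate
Point 2:
  Lat: 45° + 40/60 + 5/3600 = 45 + 0.666667 + 0.001389 = 45.6680556
  S → negative
  Longitude: 26° + 35/60 + 16.01/3600 = 26 + 0.583333 + 0.004447 = 26.5877806
  E ⇒ keep positive
Point 3:
  φ: 52′ + 52.27″ = 52.87117′; 33 + 52.87117/60 = 33.8811861
  S ⇒ negate
  λ: 56′ + 25.6″ = 56.42667′; 10 + 56.42667/60 = 10.9404444
  hemisphere W, so the sign is −

1. -35.541611, -35.145833
2. -45.668056, 26.587781
3. -33.881186, -10.940444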